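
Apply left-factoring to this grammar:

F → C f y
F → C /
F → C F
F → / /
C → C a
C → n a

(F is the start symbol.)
Left-factoring transforms A → αβ₁ | αβ₂ into A → αA' and A' → β₁ | β₂
(α is the longest common prefix among the alternatives). Repeat until
no nonterminal has two alternatives with a common prefix.

Round 1: F has alternatives sharing prefix 'C'. Introduce F': F → C F'
  Add: F' → f y
  Add: F' → /
  Add: F' → F

No remaining common prefixes — done.

Resulting grammar:
F → C F'
F' → f y
F' → /
F' → F
F → / /
C → C a
C → n a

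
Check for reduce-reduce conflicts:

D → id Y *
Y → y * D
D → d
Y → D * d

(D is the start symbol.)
No reduce-reduce conflicts

A reduce-reduce conflict occurs when an LR(0) state has two complete items [A → α .] and [B → β .] — both call for a reduction, and with no lookahead the parser cannot choose between them.

Augment with D' → D and build the canonical LR(0) collection (I0 = CLOSURE({[D' → . D]}), then GOTO on every symbol after a dot until no new states appear). It has 12 states:
  I0: { [D → . d], [D → . id Y *], [D' → . D] }  — shift
  I1: { [D' → D .] }  — accept
  I2: { [D → d .] }  — reduce
  I3: { [D → . d], [D → . id Y *], [D → id . Y *], [Y → . D * d], [Y → . y * D] }  — shift
  I4: { [Y → D . * d] }  — shift
  I5: { [D → id Y . *] }  — shift
  I6: { [Y → y . * D] }  — shift
  I7: { [D → . d], [D → . id Y *], [Y → y * . D] }  — shift
  I8: { [Y → y * D .] }  — reduce
  I9: { [D → id Y * .] }  — reduce
  I10: { [Y → D * . d] }  — shift
  I11: { [Y → D * d .] }  — reduce

No state contains more than one complete item.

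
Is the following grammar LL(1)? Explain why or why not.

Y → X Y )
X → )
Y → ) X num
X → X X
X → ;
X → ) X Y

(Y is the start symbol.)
No. Predict set conflict for Y: { ')' }

Relevant sets:
  FIRST(X) = { ')', ';' }

For Y:
  PREDICT(Y → X Y ')') = { ')', ';' }
  PREDICT(Y → ')' X num) = { ')' }
For X:
  PREDICT(X → ')') = { ')' }
  PREDICT(X → X X) = { ')', ';' }
  PREDICT(X → ';') = { ';' }
  PREDICT(X → ')' X Y) = { ')' }

Conflict found: Predict set conflict for Y: { ')' }
The grammar is NOT LL(1).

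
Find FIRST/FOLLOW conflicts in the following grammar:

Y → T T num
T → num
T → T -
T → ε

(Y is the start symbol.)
Nullable non-terminals: T.
FIRST sets used below: FIRST(T) = { '-', 'num', ε }

T: nullable alternative(s) T → ε; FOLLOW(T) = { '-', 'num' }
  T → num: FIRST \ {ε} = { 'num' } — overlaps FOLLOW(T) on { 'num' }: CONFLICT
  T → T -: FIRST \ {ε} = { '-', 'num' } — overlaps FOLLOW(T) on { '-', 'num' }: CONFLICT
  T → ε: FIRST \ {ε} = { } — this is the only nullable alternative, skip

Y has no nullable alternative, so no FIRST/FOLLOW check is needed there.

So the grammar has 2 FIRST/FOLLOW conflicts (marked CONFLICT above).

Answer: Yes. T → num with FOLLOW(T) on { 'num' }; T → T '-' with FOLLOW(T) on { '-', 'num' }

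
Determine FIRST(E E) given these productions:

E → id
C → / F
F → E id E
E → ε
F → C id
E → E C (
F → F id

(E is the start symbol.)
FIRST sets of the non-terminals involved (from the grammar, by fixed-point iteration):
  FIRST(E) = { '/', 'id', ε }

To compute FIRST(E E), process the symbols left to right:
Symbol E is a non-terminal. Add FIRST(E) \ {ε} = { '/', 'id' }
E is nullable (ε ∈ FIRST(E)), continue to the next symbol.
Symbol E is a non-terminal. Add FIRST(E) \ {ε} = { '/', 'id' }
E is nullable (ε ∈ FIRST(E)), continue to the next symbol.
All symbols are nullable, so ε is in the result.
FIRST(E E) = { '/', 'id', ε }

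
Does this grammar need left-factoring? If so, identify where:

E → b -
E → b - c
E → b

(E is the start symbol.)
Yes, E has productions with common prefix 'b'

Left-factoring is needed when two productions for the same non-terminal
share a common prefix on the right-hand side.

Productions for E:
  E → b -
  E → b - c
  E → b

Found common prefix 'b' in productions for E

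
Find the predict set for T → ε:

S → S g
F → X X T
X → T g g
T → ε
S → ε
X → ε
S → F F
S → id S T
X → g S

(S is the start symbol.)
{ $, 'g' }

PREDICT(T → ε) = (FIRST(RHS) \ {ε}) ∪ (FOLLOW(T) if ε ∈ FIRST(RHS), i.e. RHS ⇒* ε)
The right-hand side is ε (FIRST(ε) = { ε }), so the predict set is FOLLOW(T) = { $, 'g' }
PREDICT(T → ε) = { $, 'g' }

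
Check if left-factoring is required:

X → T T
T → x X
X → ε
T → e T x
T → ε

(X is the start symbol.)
No, left-factoring is not needed

Left-factoring is needed when two productions for the same non-terminal
share a common prefix on the right-hand side.

Productions for X:
  X → T T
  X → ε
Productions for T:
  T → x X
  T → e T x
  T → ε

No common prefixes found.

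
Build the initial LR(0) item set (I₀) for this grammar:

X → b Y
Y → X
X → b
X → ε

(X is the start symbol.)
{ [X → . b Y], [X → . b], [X → .], [X' → . X] }

First, augment the grammar with X' → X
I₀ = CLOSURE({ [X' → . X] }):
  [X' → . X] has the dot before X: add [X → . b Y], [X → . b], [X → .]
No further items can be added.

I₀ = { [X → . b Y], [X → . b], [X → .], [X' → . X] }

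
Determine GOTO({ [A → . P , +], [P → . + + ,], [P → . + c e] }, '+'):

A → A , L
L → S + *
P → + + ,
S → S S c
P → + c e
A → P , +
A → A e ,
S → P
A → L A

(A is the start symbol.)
GOTO(I, '+') = CLOSURE({ [A → αX.β] : [A → α.Xβ] ∈ I, X = '+' })

Items with dot before '+', with the dot advanced:
  [P → . + + ,] → [P → + . + ,]
  [P → . + c e] → [P → + . c e]
Closure adds nothing (no advanced item has the dot before a non-terminal).

GOTO = { [P → + . + ,], [P → + . c e] }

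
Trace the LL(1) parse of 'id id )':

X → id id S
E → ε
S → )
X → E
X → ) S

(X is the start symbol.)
LL(1) parsing maintains a stack (initially the start symbol over $) and the input. At each step: if the stack top is a terminal, match it against the current input token; if it is a non-terminal N, replace it with the RHS of M[N, lookahead] (the unique production whose predict set contains the lookahead).

Stack is shown with the top on the left.

Stack      Input      Action
----------------------------
X $        id id ) $  output X → id id S
id id S $  id id ) $  match 'id'
id S $     id ) $     match 'id'
S $        ) $        output S → )
) $        ) $        match ')'
$          $          accept

The string is accepted.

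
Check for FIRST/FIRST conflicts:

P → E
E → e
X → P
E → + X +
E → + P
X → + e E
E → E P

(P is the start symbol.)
FIRST sets of the non-terminals at (or reachable through a nullable prefix from) the front of some alternative:
  FIRST(E) = { '+', 'e' }
  FIRST(P) = { '+', 'e' }

Productions for E:
  E → e: FIRST = { 'e' }
  E → + X +: FIRST = { '+' }
  E → + P: FIRST = { '+' }
  E → E P: FIRST = { '+', 'e' }
Productions for X:
  X → P: FIRST = { '+', 'e' }
  X → + e E: FIRST = { '+' }
P has only one production, so no FIRST/FIRST conflict is possible there.

Conflict for E: E → e and E → E P
  Overlap: { 'e' }
Conflict for E: E → + X + and E → + P
  Overlap: { '+' }
Conflict for E: E → + X + and E → E P
  Overlap: { '+' }
Conflict for E: E → + P and E → E P
  Overlap: { '+' }
Conflict for X: X → P and X → + e E
  Overlap: { '+' }

Answer: Yes. E → e / E → E P on { 'e' }; E → '+' X '+' / E → '+' P on { '+' }; E → '+' X '+' / E → E P on { '+' }; E → '+' P / E → E P on { '+' }; X → P / X → '+' e E on { '+' }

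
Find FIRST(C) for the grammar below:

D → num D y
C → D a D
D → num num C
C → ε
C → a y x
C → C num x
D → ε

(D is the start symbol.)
{ 'a', 'num', ε }

FIRST sets of the other non-terminals involved (by the same procedure, iterated to a fixed point):
  FIRST(D) = { 'num', ε }

From C → D a D:
  - D is a non-terminal: add FIRST(D) \ {ε} = { 'num' }
    D is nullable, so continue to the next symbol
  - a is a terminal: add 'a' and stop
From C → ε:
  - ε-production, so ε ∈ FIRST(C)
From C → a y x:
  - a is a terminal: add 'a' and stop
From C → C num x:
  - C is the symbol being defined: contributes nothing new
    C is nullable, so continue to the next symbol
  - num is a terminal: add 'num' and stop

Collecting: FIRST(C) = { 'a', 'num', ε }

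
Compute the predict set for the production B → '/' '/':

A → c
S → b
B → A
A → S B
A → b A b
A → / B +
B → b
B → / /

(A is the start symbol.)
{ '/' }

PREDICT(B → '/' '/') = (FIRST(RHS) \ {ε}) ∪ (FOLLOW(B) if ε ∈ FIRST(RHS), i.e. RHS ⇒* ε)
FIRST('/' '/') = { '/' }
ε ∉ FIRST('/' '/'), so FOLLOW(B) is not added.
PREDICT(B → '/' '/') = { '/' }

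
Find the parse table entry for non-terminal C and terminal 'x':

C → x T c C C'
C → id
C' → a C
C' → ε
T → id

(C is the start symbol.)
C → x T c C C'

To find M[C, 'x'], we find productions for C where 'x' is in the predict set (PREDICT(N → α) = (FIRST(α) \ {ε}) ∪ (FOLLOW(N) if α ⇒* ε)).

C → x T c C C': PREDICT = { 'x' }
  'x' is in predict set, so this production goes in M[C, 'x']
C → id: PREDICT = { 'id' }

M[C, 'x'] = C → x T c C C'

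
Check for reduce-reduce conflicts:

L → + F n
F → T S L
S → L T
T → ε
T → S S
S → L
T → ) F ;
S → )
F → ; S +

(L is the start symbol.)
A reduce-reduce conflict occurs when an LR(0) state has two complete items [A → α .] and [B → β .] — both call for a reduction, and with no lookahead the parser cannot choose between them.

Augment with L' → L and build the canonical LR(0) collection (I0 = CLOSURE({[L' → . L]}), then GOTO on every symbol after a dot until no new states appear). It has 19 states:
  I0: { [L → . + F n], [L' → . L] }  — shift
  I1: { [F → . ; S +], [F → . T S L], [L → + . F n], [L → . + F n], [S → . )], [S → . L T], [S → . L], [T → . ) F ;], [T → . S S], [T → .] }  — shift, reduce
  I2: { [L' → L .] }  — accept
  I3: { [F → . ; S +], [F → . T S L], [L → . + F n], [S → ) .], [S → . )], [S → . L T], [S → . L], [T → ) . F ;], [T → . ) F ;], [T → . S S], [T → .] }  — shift, 2 reduces
  I4: { [F → ; . S +], [L → . + F n], [S → . )], [S → . L T], [S → . L] }  — shift
  I5: { [L → + F . n] }  — shift
  I6: { [L → . + F n], [S → . )], [S → . L T], [S → . L], [S → L . T], [S → L .], [T → . ) F ;], [T → . S S], [T → .] }  — shift, 2 reduces
  I7: { [L → . + F n], [S → . )], [S → . L T], [S → . L], [T → S . S] }  — shift
  I8: { [F → T . S L], [L → . + F n], [S → . )], [S → . L T], [S → . L] }  — shift
  I9: { [S → ) .] }  — reduce
  I10: { [F → T S . L], [L → . + F n] }  — shift
  I11: { [F → T S L .] }  — reduce
  I12: { [T → S S .] }  — reduce
  I13: { [S → L T .] }  — reduce
  I14: { [L → + F n .] }  — reduce
  I15: { [F → ; S . +] }  — shift
  I16: { [F → ; S + .] }  — reduce
  I17: { [T → ) F . ;] }  — shift
  I18: { [T → ) F ; .] }  — reduce

I3 contains complete items [S → ) .], [T → .] — reduce-reduce conflict.
I6 contains complete items [S → L .], [T → .] — reduce-reduce conflict.

Answer: Yes — I3: [S → ) .] vs [T → .]; I6: [S → L .] vs [T → .]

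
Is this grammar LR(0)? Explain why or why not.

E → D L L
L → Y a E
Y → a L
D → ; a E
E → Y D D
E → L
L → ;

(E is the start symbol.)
A grammar is LR(0) if no state in the canonical LR(0) collection has:
  - both a shift item (dot before a terminal) and a complete item (shift-reduce conflict), or
  - two or more complete items (reduce-reduce conflict; the accept item [E' → E .] counts as a complete item here).

Augment with E' → E and build the canonical LR(0) collection (I0 = CLOSURE({[E' → . E]}), then GOTO on every symbol after a dot until no new states appear). It has 19 states:
  I0: { [D → . ; a E], [E → . D L L], [E → . L], [E → . Y D D], [E' → . E], [L → . ;], [L → . Y a E], [Y → . a L] }  — shift
  I1: { [D → ; . a E], [L → ; .] }  — shift, reduce
  I2: { [E → D . L L], [L → . ;], [L → . Y a E], [Y → . a L] }  — shift
  I3: { [E' → E .] }  — accept
  I4: { [E → L .] }  — reduce
  I5: { [D → . ; a E], [E → Y . D D], [L → Y . a E] }  — shift
  I6: { [L → . ;], [L → . Y a E], [Y → . a L], [Y → a . L] }  — shift
  I7: { [L → ; .] }  — reduce
  I8: { [Y → a L .] }  — reduce
  I9: { [L → Y . a E] }  — shift
  I10: { [D → . ; a E], [E → . D L L], [E → . L], [E → . Y D D], [L → . ;], [L → . Y a E], [L → Y a . E], [Y → . a L] }  — shift
  I11: { [L → Y a E .] }  — reduce
  I12: { [D → ; . a E] }  — shift
  I13: { [D → . ; a E], [E → Y D . D] }  — shift
  I14: { [E → Y D D .] }  — reduce
  I15: { [D → . ; a E], [D → ; a . E], [E → . D L L], [E → . L], [E → . Y D D], [L → . ;], [L → . Y a E], [Y → . a L] }  — shift
  I16: { [D → ; a E .] }  — reduce
  I17: { [E → D L . L], [L → . ;], [L → . Y a E], [Y → . a L] }  — shift
  I18: { [E → D L L .] }  — reduce

Conflict in state I1:
  Shift-reduce conflict between [L → ; .] and [D → ; . a E]
So the grammar is NOT LR(0).

Answer: No. Shift-reduce conflict between [L → ; .] and [D → ; . a E]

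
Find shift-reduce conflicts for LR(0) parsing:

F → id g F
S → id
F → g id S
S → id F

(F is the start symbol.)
A shift-reduce conflict occurs when an LR(0) state has both:
  - a complete (reduce) item [A → α .] (dot at the end), and
  - a shift item [B → β . c γ] (dot before a terminal).

Augment with F' → F and build the canonical LR(0) collection (I0 = CLOSURE({[F' → . F]}), then GOTO on every symbol after a dot until no new states appear). It has 10 states:
  I0: { [F → . g id S], [F → . id g F], [F' → . F] }  — shift
  I1: { [F' → F .] }  — accept
  I2: { [F → g . id S] }  — shift
  I3: { [F → id . g F] }  — shift
  I4: { [F → . g id S], [F → . id g F], [F → id g . F] }  — shift
  I5: { [F → id g F .] }  — reduce
  I6: { [F → g id . S], [S → . id F], [S → . id] }  — shift
  I7: { [F → g id S .] }  — reduce
  I8: { [F → . g id S], [F → . id g F], [S → id . F], [S → id .] }  — shift, reduce
  I9: { [S → id F .] }  — reduce

I8 contains reduce item [S → id .] and shift items [F → . g id S], [F → . id g F] — shift-reduce conflict.

Answer: Yes — I8: [S → id .] vs [F → . g id S]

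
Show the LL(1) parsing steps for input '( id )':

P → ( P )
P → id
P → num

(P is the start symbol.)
Stack is shown with the top on the left.

Stack    Input     Action
-------------------------
P $      ( id ) $  output P → ( P )
( P ) $  ( id ) $  match '('
P ) $    id ) $    output P → id
id ) $   id ) $    match 'id'
) $      ) $       match ')'
$        $         accept

The string is accepted.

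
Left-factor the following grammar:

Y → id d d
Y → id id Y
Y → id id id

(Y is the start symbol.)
Y → id Y'
Y' → d d
Y' → id Y''
Y'' → Y
Y'' → id

Left-factoring transforms A → αβ₁ | αβ₂ into A → αA' and A' → β₁ | β₂
(α is the longest common prefix among the alternatives). Repeat until
no nonterminal has two alternatives with a common prefix.

Round 1: Y has alternatives sharing prefix 'id'. Introduce Y': Y → id Y'
  Add: Y' → d d
  Add: Y' → id Y
  Add: Y' → id id

Round 2: Y' has alternatives sharing prefix 'id'. Introduce Y'': Y' → id Y''
  Add: Y'' → Y
  Add: Y'' → id

No remaining common prefixes — done.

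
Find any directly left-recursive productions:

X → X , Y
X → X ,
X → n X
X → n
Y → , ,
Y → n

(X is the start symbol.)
Direct left recursion occurs when N → N α for some non-terminal N (the right-hand side begins with the left-hand side itself).

X → X , Y: LEFT RECURSIVE (starts with X)
X → X ,: LEFT RECURSIVE (starts with X)
X → n X: starts with n
X → n: starts with n
Y → , ,: starts with ','
Y → n: starts with n

The grammar has direct left recursion on: X.

Answer: Yes, X is left-recursive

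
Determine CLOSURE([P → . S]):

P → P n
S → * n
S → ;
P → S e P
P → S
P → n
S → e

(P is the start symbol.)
{ [P → . S], [S → . * n], [S → . ;], [S → . e] }

To compute CLOSURE, for each item [A → α.Bβ] where B is a non-terminal, add [B → .γ] for all productions B → γ; repeat for the newly added items until nothing changes.

Start with: [P → . S]
  [P → . S] has the dot before S: add [S → . * n], [S → . ;], [S → . e]
No further items can be added.

CLOSURE = { [P → . S], [S → . * n], [S → . ;], [S → . e] }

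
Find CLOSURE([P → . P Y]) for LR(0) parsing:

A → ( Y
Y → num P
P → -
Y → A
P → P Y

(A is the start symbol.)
{ [P → . -], [P → . P Y] }

To compute CLOSURE, for each item [A → α.Bβ] where B is a non-terminal, add [B → .γ] for all productions B → γ; repeat for the newly added items until nothing changes.

Start with: [P → . P Y]
  [P → . P Y] has the dot before P: add [P → . -]
No further items can be added.

CLOSURE = { [P → . -], [P → . P Y] }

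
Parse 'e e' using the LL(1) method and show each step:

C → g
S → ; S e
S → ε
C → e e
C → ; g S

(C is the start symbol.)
LL(1) parsing maintains a stack (initially the start symbol over $) and the input. At each step: if the stack top is a terminal, match it against the current input token; if it is a non-terminal N, replace it with the RHS of M[N, lookahead] (the unique production whose predict set contains the lookahead).

Stack is shown with the top on the left.

Stack  Input  Action
--------------------
C $    e e $  output C → e e
e e $  e e $  match 'e'
e $    e $    match 'e'
$      $      accept

The string is accepted.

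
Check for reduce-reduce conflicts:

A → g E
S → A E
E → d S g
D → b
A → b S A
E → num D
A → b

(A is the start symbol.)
A reduce-reduce conflict occurs when an LR(0) state has two complete items [A → α .] and [B → β .] — both call for a reduction, and with no lookahead the parser cannot choose between them.

Augment with A' → A and build the canonical LR(0) collection (I0 = CLOSURE({[A' → . A]}), then GOTO on every symbol after a dot until no new states appear). It has 15 states:
  I0: { [A → . b S A], [A → . b], [A → . g E], [A' → . A] }  — shift
  I1: { [A' → A .] }  — accept
  I2: { [A → . b S A], [A → . b], [A → . g E], [A → b . S A], [A → b .], [S → . A E] }  — shift, reduce
  I3: { [A → g . E], [E → . d S g], [E → . num D] }  — shift
  I4: { [A → g E .] }  — reduce
  I5: { [A → . b S A], [A → . b], [A → . g E], [E → d . S g], [S → . A E] }  — shift
  I6: { [D → . b], [E → num . D] }  — shift
  I7: { [E → num D .] }  — reduce
  I8: { [D → b .] }  — reduce
  I9: { [E → . d S g], [E → . num D], [S → A . E] }  — shift
  I10: { [E → d S . g] }  — shift
  I11: { [E → d S g .] }  — reduce
  I12: { [S → A E .] }  — reduce
  I13: { [A → . b S A], [A → . b], [A → . g E], [A → b S . A] }  — shift
  I14: { [A → b S A .] }  — reduce

No state contains more than one complete item.

Answer: No reduce-reduce conflicts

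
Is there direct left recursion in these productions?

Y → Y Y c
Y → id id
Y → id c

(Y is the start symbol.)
Y → Y Y c: LEFT RECURSIVE (starts with Y)
Y → id id: starts with id
Y → id c: starts with id

The grammar has direct left recursion on: Y.

Answer: Yes, Y is left-recursive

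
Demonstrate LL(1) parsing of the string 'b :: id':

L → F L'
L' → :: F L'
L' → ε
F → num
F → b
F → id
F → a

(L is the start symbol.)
LL(1) parsing maintains a stack (initially the start symbol over $) and the input. At each step: if the stack top is a terminal, match it against the current input token; if it is a non-terminal N, replace it with the RHS of M[N, lookahead] (the unique production whose predict set contains the lookahead).

Stack is shown with the top on the left.

Stack      Input      Action
----------------------------
L $        b :: id $  output L → F L'
F L' $     b :: id $  output F → b
b L' $     b :: id $  match 'b'
L' $       :: id $    output L' → :: F L'
:: F L' $  :: id $    match '::'
F L' $     id $       output F → id
id L' $    id $       match 'id'
L' $       $          output L' → ε
$          $          accept

The string is accepted.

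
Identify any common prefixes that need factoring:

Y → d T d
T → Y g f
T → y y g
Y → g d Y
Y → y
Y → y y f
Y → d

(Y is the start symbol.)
Left-factoring is needed when two productions for the same non-terminal
share a common prefix on the right-hand side.

Productions for Y:
  Y → d T d
  Y → g d Y
  Y → y
  Y → y y f
  Y → d
Productions for T:
  T → Y g f
  T → y y g

Found common prefix 'd' in productions for Y
Found common prefix 'y' in productions for Y

Answer: Yes, Y has productions with common prefix 'd'; Y has productions with common prefix 'y'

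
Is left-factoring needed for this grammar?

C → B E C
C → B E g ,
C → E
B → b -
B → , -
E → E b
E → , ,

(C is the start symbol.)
Yes, C has productions with common prefix 'B E'

Left-factoring is needed when two productions for the same non-terminal
share a common prefix on the right-hand side.

Productions for C:
  C → B E C
  C → B E g ,
  C → E
Productions for B:
  B → b -
  B → , -
Productions for E:
  E → E b
  E → , ,

Found common prefix 'B E' in productions for C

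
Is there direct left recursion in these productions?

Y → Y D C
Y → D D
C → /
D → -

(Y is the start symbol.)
Yes, Y is left-recursive

Y → Y D C: LEFT RECURSIVE (starts with Y)
Y → D D: starts with D
C → /: starts with '/'
D → -: starts with '-'

The grammar has direct left recursion on: Y.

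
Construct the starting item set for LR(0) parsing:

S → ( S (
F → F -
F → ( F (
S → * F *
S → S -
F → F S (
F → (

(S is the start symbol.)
First, augment the grammar with S' → S
I₀ = CLOSURE({ [S' → . S] }):
  [S' → . S] has the dot before S: add [S → . ( S (], [S → . * F *], [S → . S -]
No further items can be added.

I₀ = { [S → . ( S (], [S → . * F *], [S → . S -], [S' → . S] }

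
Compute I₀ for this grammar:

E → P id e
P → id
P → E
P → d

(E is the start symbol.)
{ [E → . P id e], [E' → . E], [P → . E], [P → . d], [P → . id] }

First, augment the grammar with E' → E
I₀ = CLOSURE({ [E' → . E] }):
  [E' → . E] has the dot before E: add [E → . P id e]
  [E → . P id e] has the dot before P: add [P → . id], [P → . E], [P → . d]
No further items can be added.

I₀ = { [E → . P id e], [E' → . E], [P → . E], [P → . d], [P → . id] }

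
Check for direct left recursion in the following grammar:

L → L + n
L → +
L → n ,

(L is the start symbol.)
Direct left recursion occurs when N → N α for some non-terminal N (the right-hand side begins with the left-hand side itself).

L → L + n: LEFT RECURSIVE (starts with L)
L → +: starts with '+'
L → n ,: starts with n

The grammar has direct left recursion on: L.

Answer: Yes, L is left-recursive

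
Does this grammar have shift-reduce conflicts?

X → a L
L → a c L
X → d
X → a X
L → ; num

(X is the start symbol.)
No shift-reduce conflicts

A shift-reduce conflict occurs when an LR(0) state has both:
  - a complete (reduce) item [A → α .] (dot at the end), and
  - a shift item [B → β . c γ] (dot before a terminal).

Augment with X' → X and build the canonical LR(0) collection (I0 = CLOSURE({[X' → . X]}), then GOTO on every symbol after a dot until no new states appear). It has 12 states:
  I0: { [X → . a L], [X → . a X], [X → . d], [X' → . X] }  — shift
  I1: { [X' → X .] }  — accept
  I2: { [L → . ; num], [L → . a c L], [X → . a L], [X → . a X], [X → . d], [X → a . L], [X → a . X] }  — shift
  I3: { [X → d .] }  — reduce
  I4: { [L → ; . num] }  — shift
  I5: { [X → a L .] }  — reduce
  I6: { [X → a X .] }  — reduce
  I7: { [L → . ; num], [L → . a c L], [L → a . c L], [X → . a L], [X → . a X], [X → . d], [X → a . L], [X → a . X] }  — shift
  I8: { [L → . ; num], [L → . a c L], [L → a c . L] }  — shift
  I9: { [L → a c L .] }  — reduce
  I10: { [L → a . c L] }  — shift
  I11: { [L → ; num .] }  — reduce

No state contains both a complete item and a shift item.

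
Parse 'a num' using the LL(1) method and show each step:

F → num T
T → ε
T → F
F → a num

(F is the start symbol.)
Stack is shown with the top on the left.

Stack    Input    Action
------------------------
F $      a num $  output F → a num
a num $  a num $  match 'a'
num $    num $    match 'num'
$        $        accept

The string is accepted.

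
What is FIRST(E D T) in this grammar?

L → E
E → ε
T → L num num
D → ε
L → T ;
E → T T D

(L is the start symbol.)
FIRST sets of the non-terminals involved (from the grammar, by fixed-point iteration):
  FIRST(E) = { 'num', ε }
  FIRST(D) = { ε }
  FIRST(T) = { 'num' }

To compute FIRST(E D T), process the symbols left to right:
Symbol E is a non-terminal. Add FIRST(E) \ {ε} = { 'num' }
E is nullable (ε ∈ FIRST(E)), continue to the next symbol.
Symbol D is a non-terminal. Add FIRST(D) \ {ε} = { }
D is nullable (ε ∈ FIRST(D)), continue to the next symbol.
Symbol T is a non-terminal. Add FIRST(T) \ {ε} = { 'num' }
T is not nullable (ε ∉ FIRST(T)), so stop here.
FIRST(E D T) = { 'num' }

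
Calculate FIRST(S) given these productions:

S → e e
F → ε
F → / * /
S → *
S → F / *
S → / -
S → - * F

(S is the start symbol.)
FIRST sets of the other non-terminals involved (by the same procedure, iterated to a fixed point):
  FIRST(F) = { '/', ε }

From S → e e:
  - e is a terminal: add 'e' and stop
From S → *:
  - '*' is a terminal: add '*' and stop
From S → F / *:
  - F is a non-terminal: add FIRST(F) \ {ε} = { '/' }
    F is nullable, so continue to the next symbol
  - '/' is a terminal: add '/' and stop
From S → / -:
  - '/' is a terminal: add '/' and stop
From S → - * F:
  - '-' is a terminal: add '-' and stop

Collecting: FIRST(S) = { '*', '-', '/', 'e' }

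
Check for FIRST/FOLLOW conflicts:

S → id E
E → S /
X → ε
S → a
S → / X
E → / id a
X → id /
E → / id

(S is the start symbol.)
No FIRST/FOLLOW conflicts.

Nullable non-terminals: X.

X: nullable alternative(s) X → ε; FOLLOW(X) = { $, '/' }
  X → ε: FIRST \ {ε} = { } — this is the only nullable alternative, skip
  X → id /: FIRST \ {ε} = { 'id' } — disjoint from FOLLOW(X)

E, S have no nullable alternative, so no FIRST/FOLLOW check is needed there.

No FIRST/FOLLOW conflicts found.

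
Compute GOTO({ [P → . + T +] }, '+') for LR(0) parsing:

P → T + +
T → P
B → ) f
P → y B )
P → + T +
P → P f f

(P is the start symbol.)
GOTO(I, '+') = CLOSURE({ [A → αX.β] : [A → α.Xβ] ∈ I, X = '+' })

Items with dot before '+', with the dot advanced:
  [P → . + T +] → [P → + . T +]
Closure of the advanced items:
  [P → + . T +] has the dot before T: add [T → . P]
  [T → . P] has the dot before P: add [P → . T + +], [P → . y B )], [P → . + T +], [P → . P f f]

GOTO = { [P → + . T +], [P → . + T +], [P → . P f f], [P → . T + +], [P → . y B )], [T → . P] }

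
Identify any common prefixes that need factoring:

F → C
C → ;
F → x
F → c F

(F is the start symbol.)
No, left-factoring is not needed

Left-factoring is needed when two productions for the same non-terminal
share a common prefix on the right-hand side.

Productions for F:
  F → C
  F → x
  F → c F

No common prefixes found.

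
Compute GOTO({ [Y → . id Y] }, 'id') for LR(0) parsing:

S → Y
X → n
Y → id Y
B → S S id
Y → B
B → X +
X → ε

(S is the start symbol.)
GOTO(I, 'id') = CLOSURE({ [A → αX.β] : [A → α.Xβ] ∈ I, X = 'id' })

Items with dot before 'id', with the dot advanced:
  [Y → . id Y] → [Y → id . Y]
Closure of the advanced items:
  [Y → id . Y] has the dot before Y: add [Y → . id Y], [Y → . B]
  [Y → . B] has the dot before B: add [B → . S S id], [B → . X +]
  [B → . S S id] has the dot before S: add [S → . Y]
  [B → . X +] has the dot before X: add [X → . n], [X → .]

GOTO = { [B → . S S id], [B → . X +], [S → . Y], [X → . n], [X → .], [Y → . B], [Y → . id Y], [Y → id . Y] }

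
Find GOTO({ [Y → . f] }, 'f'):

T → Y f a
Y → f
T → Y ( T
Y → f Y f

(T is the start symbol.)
GOTO(I, 'f') = CLOSURE({ [A → αX.β] : [A → α.Xβ] ∈ I, X = 'f' })

Items with dot before 'f', with the dot advanced:
  [Y → . f] → [Y → f .]
Closure adds nothing (no advanced item has the dot before a non-terminal).

GOTO = { [Y → f .] }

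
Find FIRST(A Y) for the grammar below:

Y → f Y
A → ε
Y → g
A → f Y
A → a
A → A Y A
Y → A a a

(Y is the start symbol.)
{ 'a', 'f', 'g' }

FIRST sets of the non-terminals involved (from the grammar, by fixed-point iteration):
  FIRST(A) = { 'a', 'f', 'g', ε }
  FIRST(Y) = { 'a', 'f', 'g' }

To compute FIRST(A Y), process the symbols left to right:
Symbol A is a non-terminal. Add FIRST(A) \ {ε} = { 'a', 'f', 'g' }
A is nullable (ε ∈ FIRST(A)), continue to the next symbol.
Symbol Y is a non-terminal. Add FIRST(Y) \ {ε} = { 'a', 'f', 'g' }
Y is not nullable (ε ∉ FIRST(Y)), so stop here.
FIRST(A Y) = { 'a', 'f', 'g' }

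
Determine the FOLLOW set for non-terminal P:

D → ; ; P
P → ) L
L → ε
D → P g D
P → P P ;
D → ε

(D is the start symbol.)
{ $, ')', ';', 'g' }

In D → ; ; P: P is at the end, add FOLLOW(D)
In D → P g D: P is followed by g D, add FIRST(g D) \ {ε} = { 'g' }
In P → P P ;: P is followed by P ';', add FIRST(P ';') \ {ε} = { ')' }
In P → P P ;: P is followed by ';', add FIRST(';') \ {ε} = { ';' }

The FOLLOW sets referred to above (computed the same way, to a fixed point):
  FOLLOW(D) = { $ }

Taking the union: FOLLOW(P) = { $, ')', ';', 'g' }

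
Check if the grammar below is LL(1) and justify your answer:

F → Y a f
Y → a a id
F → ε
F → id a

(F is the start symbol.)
Relevant sets:
  FIRST(Y) = { 'a' }
  FOLLOW(F) = { $ }

For F:
  PREDICT(F → Y a f) = { 'a' }
  PREDICT(F → ε) = { $ }
  PREDICT(F → id a) = { 'id' }
Y has a single production, so nothing to check there.

All predict sets are disjoint. The grammar IS LL(1).

Answer: Yes, the grammar is LL(1).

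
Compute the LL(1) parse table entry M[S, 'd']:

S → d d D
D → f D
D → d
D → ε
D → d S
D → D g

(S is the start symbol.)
To find M[S, 'd'], we find productions for S where 'd' is in the predict set (PREDICT(N → α) = (FIRST(α) \ {ε}) ∪ (FOLLOW(N) if α ⇒* ε)).

S → d d D: PREDICT = { 'd' }
  'd' is in predict set, so this production goes in M[S, 'd']

M[S, 'd'] = S → d d D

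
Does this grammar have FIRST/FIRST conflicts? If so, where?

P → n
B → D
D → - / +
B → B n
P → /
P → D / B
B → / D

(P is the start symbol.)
Yes. B → D / B → B n on { '-' }; B → B n / B → '/' D on { '/' }

FIRST sets of the non-terminals at (or reachable through a nullable prefix from) the front of some alternative:
  FIRST(D) = { '-' }
  FIRST(B) = { '-', '/' }

Productions for P:
  P → n: FIRST = { 'n' }
  P → /: FIRST = { '/' }
  P → D / B: FIRST = { '-' }
Productions for B:
  B → D: FIRST = { '-' }
  B → B n: FIRST = { '-', '/' }
  B → / D: FIRST = { '/' }
D has only one production, so no FIRST/FIRST conflict is possible there.

Conflict for B: B → D and B → B n
  Overlap: { '-' }
Conflict for B: B → B n and B → / D
  Overlap: { '/' }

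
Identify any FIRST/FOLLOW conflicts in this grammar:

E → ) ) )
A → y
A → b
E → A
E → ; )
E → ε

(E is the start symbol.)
No FIRST/FOLLOW conflicts.

Nullable non-terminals: E.
FIRST sets used below: FIRST(A) = { 'b', 'y' }

E: nullable alternative(s) E → ε; FOLLOW(E) = { $ }
  E → ) ) ): FIRST \ {ε} = { ')' } — disjoint from FOLLOW(E)
  E → A: FIRST \ {ε} = { 'b', 'y' } — disjoint from FOLLOW(E)
  E → ; ): FIRST \ {ε} = { ';' } — disjoint from FOLLOW(E)
  E → ε: FIRST \ {ε} = { } — this is the only nullable alternative, skip

A has no nullable alternative, so no FIRST/FOLLOW check is needed there.

No FIRST/FOLLOW conflicts found.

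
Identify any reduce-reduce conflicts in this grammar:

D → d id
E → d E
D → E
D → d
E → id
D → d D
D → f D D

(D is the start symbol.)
A reduce-reduce conflict occurs when an LR(0) state has two complete items [A → α .] and [B → β .] — both call for a reduction, and with no lookahead the parser cannot choose between them.

Augment with D' → D and build the canonical LR(0) collection (I0 = CLOSURE({[D' → . D]}), then GOTO on every symbol after a dot until no new states appear). It has 11 states:
  I0: { [D → . E], [D → . d D], [D → . d id], [D → . d], [D → . f D D], [D' → . D], [E → . d E], [E → . id] }  — shift
  I1: { [D' → D .] }  — accept
  I2: { [D → E .] }  — reduce
  I3: { [D → . E], [D → . d D], [D → . d id], [D → . d], [D → . f D D], [D → d . D], [D → d . id], [D → d .], [E → . d E], [E → . id], [E → d . E] }  — shift, reduce
  I4: { [D → . E], [D → . d D], [D → . d id], [D → . d], [D → . f D D], [D → f . D D], [E → . d E], [E → . id] }  — shift
  I5: { [E → id .] }  — reduce
  I6: { [D → . E], [D → . d D], [D → . d id], [D → . d], [D → . f D D], [D → f D . D], [E → . d E], [E → . id] }  — shift
  I7: { [D → f D D .] }  — reduce
  I8: { [D → d D .] }  — reduce
  I9: { [D → E .], [E → d E .] }  — 2 reduces
  I10: { [D → d id .], [E → id .] }  — 2 reduces

I9 contains complete items [D → E .], [E → d E .] — reduce-reduce conflict.
I10 contains complete items [D → d id .], [E → id .] — reduce-reduce conflict.

Answer: Yes — I9: [D → E .] vs [E → d E .]; I10: [D → d id .] vs [E → id .]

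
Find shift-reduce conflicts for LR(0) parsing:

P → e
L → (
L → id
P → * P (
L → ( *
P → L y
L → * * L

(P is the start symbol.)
Yes — I1: [L → ( .] vs [L → ( . *]; I11: [L → * * L .] vs [P → L . y]

A shift-reduce conflict occurs when an LR(0) state has both:
  - a complete (reduce) item [A → α .] (dot at the end), and
  - a shift item [B → β . c γ] (dot before a terminal).

Augment with P' → P and build the canonical LR(0) collection (I0 = CLOSURE({[P' → . P]}), then GOTO on every symbol after a dot until no new states appear). It has 13 states:
  I0: { [L → . ( *], [L → . (], [L → . * * L], [L → . id], [P → . * P (], [P → . L y], [P → . e], [P' → . P] }  — shift
  I1: { [L → ( . *], [L → ( .] }  — shift, reduce
  I2: { [L → * . * L], [L → . ( *], [L → . (], [L → . * * L], [L → . id], [P → * . P (], [P → . * P (], [P → . L y], [P → . e] }  — shift
  I3: { [P → L . y] }  — shift
  I4: { [P' → P .] }  — accept
  I5: { [P → e .] }  — reduce
  I6: { [L → id .] }  — reduce
  I7: { [P → L y .] }  — reduce
  I8: { [L → * * . L], [L → * . * L], [L → . ( *], [L → . (], [L → . * * L], [L → . id], [P → * . P (], [P → . * P (], [P → . L y], [P → . e] }  — shift
  I9: { [P → * P . (] }  — shift
  I10: { [P → * P ( .] }  — reduce
  I11: { [L → * * L .], [P → L . y] }  — shift, reduce
  I12: { [L → ( * .] }  — reduce

I1 contains reduce item [L → ( .] and shift item [L → ( . *] — shift-reduce conflict.
I11 contains reduce item [L → * * L .] and shift item [P → L . y] — shift-reduce conflict.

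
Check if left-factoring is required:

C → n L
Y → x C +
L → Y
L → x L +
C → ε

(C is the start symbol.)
Left-factoring is needed when two productions for the same non-terminal
share a common prefix on the right-hand side.

Productions for C:
  C → n L
  C → ε
Productions for L:
  L → Y
  L → x L +

No common prefixes found.

Answer: No, left-factoring is not needed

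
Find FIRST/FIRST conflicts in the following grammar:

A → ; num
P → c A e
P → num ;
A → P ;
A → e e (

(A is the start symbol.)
A FIRST/FIRST conflict occurs when two productions N → α and N → β for the same non-terminal have FIRST(α) ∩ FIRST(β) ≠ ∅ (with ε ∈ FIRST of a nullable right-hand side, so two nullable alternatives also conflict).

FIRST sets of the non-terminals at (or reachable through a nullable prefix from) the front of some alternative:
  FIRST(P) = { 'c', 'num' }

Productions for A:
  A → ; num: FIRST = { ';' }
  A → P ;: FIRST = { 'c', 'num' }
  A → e e (: FIRST = { 'e' }
Productions for P:
  P → c A e: FIRST = { 'c' }
  P → num ;: FIRST = { 'num' }

All alternatives of each non-terminal have pairwise disjoint FIRST sets.

Answer: No FIRST/FIRST conflicts.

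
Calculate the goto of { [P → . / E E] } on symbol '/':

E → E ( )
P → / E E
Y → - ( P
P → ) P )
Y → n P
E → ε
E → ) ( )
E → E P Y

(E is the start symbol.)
GOTO(I, '/') = CLOSURE({ [A → αX.β] : [A → α.Xβ] ∈ I, X = '/' })

Items with dot before '/', with the dot advanced:
  [P → . / E E] → [P → / . E E]
Closure of the advanced items:
  [P → / . E E] has the dot before E: add [E → . E ( )], [E → .], [E → . ) ( )], [E → . E P Y]

GOTO = { [E → . ) ( )], [E → . E ( )], [E → . E P Y], [E → .], [P → / . E E] }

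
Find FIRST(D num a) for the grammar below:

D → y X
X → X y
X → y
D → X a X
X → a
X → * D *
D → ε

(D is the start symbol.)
FIRST sets of the non-terminals involved (from the grammar, by fixed-point iteration):
  FIRST(D) = { '*', 'a', 'y', ε }

To compute FIRST(D num a), process the symbols left to right:
Symbol D is a non-terminal. Add FIRST(D) \ {ε} = { '*', 'a', 'y' }
D is nullable (ε ∈ FIRST(D)), continue to the next symbol.
Symbol num is a terminal. Add 'num' and stop.
FIRST(D num a) = { '*', 'a', 'num', 'y' }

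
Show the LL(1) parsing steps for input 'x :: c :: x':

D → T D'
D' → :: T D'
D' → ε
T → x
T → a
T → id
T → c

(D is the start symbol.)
Stack is shown with the top on the left.

Stack      Input          Action
--------------------------------
D $        x :: c :: x $  output D → T D'
T D' $     x :: c :: x $  output T → x
x D' $     x :: c :: x $  match 'x'
D' $       :: c :: x $    output D' → :: T D'
:: T D' $  :: c :: x $    match '::'
T D' $     c :: x $       output T → c
c D' $     c :: x $       match 'c'
D' $       :: x $         output D' → :: T D'
:: T D' $  :: x $         match '::'
T D' $     x $            output T → x
x D' $     x $            match 'x'
D' $       $              output D' → ε
$          $              accept

The string is accepted.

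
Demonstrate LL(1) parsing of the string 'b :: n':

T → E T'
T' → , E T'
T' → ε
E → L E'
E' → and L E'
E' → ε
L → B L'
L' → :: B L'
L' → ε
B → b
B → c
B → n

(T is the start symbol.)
LL(1) parsing maintains a stack (initially the start symbol over $) and the input. At each step: if the stack top is a terminal, match it against the current input token; if it is a non-terminal N, replace it with the RHS of M[N, lookahead] (the unique production whose predict set contains the lookahead).

Stack is shown with the top on the left.

Stack            Input     Action
---------------------------------
T $              b :: n $  output T → E T'
E T' $           b :: n $  output E → L E'
L E' T' $        b :: n $  output L → B L'
B L' E' T' $     b :: n $  output B → b
b L' E' T' $     b :: n $  match 'b'
L' E' T' $       :: n $    output L' → :: B L'
:: B L' E' T' $  :: n $    match '::'
B L' E' T' $     n $       output B → n
n L' E' T' $     n $       match 'n'
L' E' T' $       $         output L' → ε
E' T' $          $         output E' → ε
T' $             $         output T' → ε
$                $         accept

The string is accepted.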